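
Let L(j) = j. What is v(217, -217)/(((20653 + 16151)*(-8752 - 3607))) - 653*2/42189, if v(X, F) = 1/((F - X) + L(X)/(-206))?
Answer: -60361876369961/1949928945320062 ≈ -0.030956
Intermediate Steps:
v(X, F) = 1/(F - 207*X/206) (v(X, F) = 1/((F - X) + X/(-206)) = 1/((F - X) + X*(-1/206)) = 1/((F - X) - X/206) = 1/(F - 207*X/206))
v(217, -217)/(((20653 + 16151)*(-8752 - 3607))) - 653*2/42189 = (206/(-207*217 + 206*(-217)))/(((20653 + 16151)*(-8752 - 3607))) - 653*2/42189 = (206/(-44919 - 44702))/((36804*(-12359))) - 1306*1/42189 = (206/(-89621))/(-454860636) - 1306/42189 = (206*(-1/89621))*(-1/454860636) - 1306/42189 = -206/89621*(-1/454860636) - 1306/42189 = 103/20382532529478 - 1306/42189 = -60361876369961/1949928945320062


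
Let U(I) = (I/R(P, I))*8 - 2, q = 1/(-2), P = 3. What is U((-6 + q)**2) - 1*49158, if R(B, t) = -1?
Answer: -49498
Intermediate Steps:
q = -1/2 ≈ -0.50000
U(I) = -2 - 8*I (U(I) = (I/(-1))*8 - 2 = (I*(-1))*8 - 2 = -I*8 - 2 = -8*I - 2 = -2 - 8*I)
U((-6 + q)**2) - 1*49158 = (-2 - 8*(-6 - 1/2)**2) - 1*49158 = (-2 - 8*(-13/2)**2) - 49158 = (-2 - 8*169/4) - 49158 = (-2 - 338) - 49158 = -340 - 49158 = -49498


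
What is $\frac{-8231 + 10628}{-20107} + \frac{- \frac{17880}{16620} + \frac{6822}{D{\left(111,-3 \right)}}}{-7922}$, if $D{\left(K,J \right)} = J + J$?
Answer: $\frac{1078709011}{44122680158} \approx 0.024448$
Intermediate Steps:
$D{\left(K,J \right)} = 2 J$
$\frac{-8231 + 10628}{-20107} + \frac{- \frac{17880}{16620} + \frac{6822}{D{\left(111,-3 \right)}}}{-7922} = \frac{-8231 + 10628}{-20107} + \frac{- \frac{17880}{16620} + \frac{6822}{2 \left(-3\right)}}{-7922} = 2397 \left(- \frac{1}{20107}\right) + \left(\left(-17880\right) \frac{1}{16620} + \frac{6822}{-6}\right) \left(- \frac{1}{7922}\right) = - \frac{2397}{20107} + \left(- \frac{298}{277} + 6822 \left(- \frac{1}{6}\right)\right) \left(- \frac{1}{7922}\right) = - \frac{2397}{20107} + \left(- \frac{298}{277} - 1137\right) \left(- \frac{1}{7922}\right) = - \frac{2397}{20107} - - \frac{315247}{2194394} = - \frac{2397}{20107} + \frac{315247}{2194394} = \frac{1078709011}{44122680158}$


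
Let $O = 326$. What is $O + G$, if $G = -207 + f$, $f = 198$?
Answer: $317$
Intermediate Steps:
$G = -9$ ($G = -207 + 198 = -9$)
$O + G = 326 - 9 = 317$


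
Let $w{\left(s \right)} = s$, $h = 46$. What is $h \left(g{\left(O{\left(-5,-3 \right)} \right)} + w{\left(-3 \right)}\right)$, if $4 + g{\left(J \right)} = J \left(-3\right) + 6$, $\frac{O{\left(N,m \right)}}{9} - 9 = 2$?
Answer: $-13708$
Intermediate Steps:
$O{\left(N,m \right)} = 99$ ($O{\left(N,m \right)} = 81 + 9 \cdot 2 = 81 + 18 = 99$)
$g{\left(J \right)} = 2 - 3 J$ ($g{\left(J \right)} = -4 + \left(J \left(-3\right) + 6\right) = -4 - \left(-6 + 3 J\right) = 2 - 3 J$)
$h \left(g{\left(O{\left(-5,-3 \right)} \right)} + w{\left(-3 \right)}\right) = 46 \left(\left(2 - 297\right) - 3\right) = 46 \left(-295 - 3\right) = 46 \left(-298\right) = -13708$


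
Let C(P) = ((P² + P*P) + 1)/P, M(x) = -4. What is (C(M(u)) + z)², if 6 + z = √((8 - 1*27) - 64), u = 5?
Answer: 1921/16 - 57*I*√83/2 ≈ 120.06 - 259.65*I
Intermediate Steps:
C(P) = (1 + 2*P²)/P (C(P) = ((P² + P²) + 1)/P = (2*P² + 1)/P = (1 + 2*P²)/P)
z = -6 + I*√83 (z = -6 + √((8 - 1*27) - 64) = -6 + √((8 - 27) - 64) = -6 + √(-19 - 64) = -6 + √(-83) = -6 + I*√83 ≈ -6.0 + 9.1104*I)
(C(M(u)) + z)² = ((1/(-4) + 2*(-4)) + (-6 + I*√83))² = ((-¼ - 8) + (-6 + I*√83))² = (-33/4 + (-6 + I*√83))² = (-57/4 + I*√83)²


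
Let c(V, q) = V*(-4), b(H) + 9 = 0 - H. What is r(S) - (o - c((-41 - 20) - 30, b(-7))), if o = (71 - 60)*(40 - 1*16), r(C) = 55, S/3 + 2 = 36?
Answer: 155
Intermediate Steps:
S = 102 (S = -6 + 3*36 = -6 + 108 = 102)
b(H) = -9 - H (b(H) = -9 + (0 - H) = -9 - H)
o = 264 (o = 11*(40 - 16) = 11*24 = 264)
c(V, q) = -4*V
r(S) - (o - c((-41 - 20) - 30, b(-7))) = 55 - (264 - (-4)*((-41 - 20) - 30)) = 55 - (264 - (-4)*(-61 - 30)) = 55 - (264 - (-4)*(-91)) = 55 - (264 - 1*364) = 55 - (264 - 364) = 55 - 1*(-100) = 55 + 100 = 155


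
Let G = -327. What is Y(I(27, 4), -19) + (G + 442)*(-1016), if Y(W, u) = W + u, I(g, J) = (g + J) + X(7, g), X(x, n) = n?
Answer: -116801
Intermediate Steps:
I(g, J) = J + 2*g (I(g, J) = (g + J) + g = (J + g) + g = J + 2*g)
Y(I(27, 4), -19) + (G + 442)*(-1016) = ((4 + 2*27) - 19) + (-327 + 442)*(-1016) = ((4 + 54) - 19) + 115*(-1016) = (58 - 19) - 116840 = 39 - 116840 = -116801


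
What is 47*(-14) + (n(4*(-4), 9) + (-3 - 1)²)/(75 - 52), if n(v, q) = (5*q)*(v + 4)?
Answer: -15658/23 ≈ -680.78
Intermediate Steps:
n(v, q) = 5*q*(4 + v) (n(v, q) = (5*q)*(4 + v) = 5*q*(4 + v))
47*(-14) + (n(4*(-4), 9) + (-3 - 1)²)/(75 - 52) = 47*(-14) + (5*9*(4 + 4*(-4)) + (-3 - 1)²)/(75 - 52) = -658 + (5*9*(4 - 16) + (-4)²)/23 = -658 + (5*9*(-12) + 16)*(1/23) = -658 + (-540 + 16)*(1/23) = -658 - 524*1/23 = -658 - 524/23 = -15658/23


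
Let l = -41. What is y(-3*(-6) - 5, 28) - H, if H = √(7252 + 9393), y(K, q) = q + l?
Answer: -13 - √16645 ≈ -142.02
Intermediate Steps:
y(K, q) = -41 + q (y(K, q) = q - 41 = -41 + q)
H = √16645 ≈ 129.02
y(-3*(-6) - 5, 28) - H = (-41 + 28) - √16645 = -13 - √16645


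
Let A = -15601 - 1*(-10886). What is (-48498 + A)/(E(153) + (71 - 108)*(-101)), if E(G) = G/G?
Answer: -53213/3738 ≈ -14.236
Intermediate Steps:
E(G) = 1
A = -4715 (A = -15601 + 10886 = -4715)
(-48498 + A)/(E(153) + (71 - 108)*(-101)) = (-48498 - 4715)/(1 + (71 - 108)*(-101)) = -53213/(1 - 37*(-101)) = -53213/(1 + 3737) = -53213/3738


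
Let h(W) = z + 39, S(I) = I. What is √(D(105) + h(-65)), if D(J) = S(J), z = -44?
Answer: 10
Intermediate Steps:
D(J) = J
h(W) = -5 (h(W) = -44 + 39 = -5)
√(D(105) + h(-65)) = √(105 - 5) = √100 = 10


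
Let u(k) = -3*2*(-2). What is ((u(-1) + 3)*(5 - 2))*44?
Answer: 1980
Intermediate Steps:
u(k) = 12 (u(k) = -6*(-2) = 12)
((u(-1) + 3)*(5 - 2))*44 = ((12 + 3)*(5 - 2))*44 = (15*3)*44 = 45*44 = 1980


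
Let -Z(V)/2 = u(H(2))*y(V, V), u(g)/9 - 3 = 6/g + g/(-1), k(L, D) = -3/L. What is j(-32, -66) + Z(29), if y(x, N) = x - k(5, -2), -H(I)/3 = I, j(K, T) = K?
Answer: -21472/5 ≈ -4294.4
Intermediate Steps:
H(I) = -3*I
u(g) = 27 - 9*g + 54/g (u(g) = 27 + 9*(6/g + g/(-1)) = 27 + 9*(6/g + g*(-1)) = 27 + 9*(6/g - g) = 27 + 9*(-g + 6/g) = 27 + (-9*g + 54/g) = 27 - 9*g + 54/g)
y(x, N) = 3/5 + x (y(x, N) = x - (-3)/5 = x - 1*(-3/5) = x + 3/5 = 3/5 + x)
Z(V) = -432/5 - 144*V (Z(V) = -2*(27 - (-27)*2 + 54/((-3*2)))*(3/5 + V) = -2*(27 - 9*(-6) + 54/(-6))*(3/5 + V) = -2*(27 + 54 + 54*(-1/6))*(3/5 + V) = -2*(27 + 54 - 9)*(3/5 + V) = -144*(3/5 + V) = -2*(216/5 + 72*V) = -432/5 - 144*V)
j(-32, -66) + Z(29) = -32 + (-432/5 - 144*29) = -32 + (-432/5 - 4176) = -32 - 21312/5 = -21472/5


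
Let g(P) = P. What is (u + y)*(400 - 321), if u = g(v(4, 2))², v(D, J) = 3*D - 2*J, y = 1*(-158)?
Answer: -7426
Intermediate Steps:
y = -158
v(D, J) = -2*J + 3*D
u = 64 (u = (-2*2 + 3*4)² = (-4 + 12)² = 8² = 64)
(u + y)*(400 - 321) = (64 - 158)*(400 - 321) = -94*79 = -7426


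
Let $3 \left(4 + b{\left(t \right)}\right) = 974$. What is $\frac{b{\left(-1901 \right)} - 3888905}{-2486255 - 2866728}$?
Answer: $\frac{11665753}{16058949} \approx 0.72643$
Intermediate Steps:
$b{\left(t \right)} = \frac{962}{3}$ ($b{\left(t \right)} = -4 + \frac{1}{3} \cdot 974 = -4 + \frac{974}{3} = \frac{962}{3}$)
$\frac{b{\left(-1901 \right)} - 3888905}{-2486255 - 2866728} = \frac{\frac{962}{3} - 3888905}{-2486255 - 2866728} = - \frac{11665753}{3 \left(-5352983\right)} = \left(- \frac{11665753}{3}\right) \left(- \frac{1}{5352983}\right) = \frac{11665753}{16058949}$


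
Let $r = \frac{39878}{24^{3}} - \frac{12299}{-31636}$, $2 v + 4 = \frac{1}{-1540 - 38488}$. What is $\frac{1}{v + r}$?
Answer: $\frac{547052749056}{696642550073} \approx 0.78527$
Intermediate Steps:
$v = - \frac{160113}{80056}$ ($v = -2 + \frac{1}{2 \left(-1540 - 38488\right)} = -2 + \frac{1}{2 \left(-40028\right)} = -2 + \frac{1}{2} \left(- \frac{1}{40028}\right) = -2 - \frac{1}{80056} = - \frac{160113}{80056} \approx -2.0$)
$r = \frac{178950223}{54667008}$ ($r = \frac{39878}{13824} - - \frac{12299}{31636} = 39878 \cdot \frac{1}{13824} + \frac{12299}{31636} = \frac{19939}{6912} + \frac{12299}{31636} = \frac{178950223}{54667008} \approx 3.2735$)
$\frac{1}{v + r} = \frac{1}{- \frac{160113}{80056} + \frac{178950223}{54667008}} = \frac{1}{\frac{696642550073}{547052749056}} = \frac{547052749056}{696642550073}$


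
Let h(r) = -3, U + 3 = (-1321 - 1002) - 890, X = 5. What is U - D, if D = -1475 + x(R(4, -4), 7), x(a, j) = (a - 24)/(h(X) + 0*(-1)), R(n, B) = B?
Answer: -5251/3 ≈ -1750.3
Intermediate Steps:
U = -3216 (U = -3 + ((-1321 - 1002) - 890) = -3 + (-2323 - 890) = -3 - 3213 = -3216)
x(a, j) = 8 - a/3 (x(a, j) = (a - 24)/(-3 + 0*(-1)) = (-24 + a)/(-3 + 0) = (-24 + a)/(-3) = (-24 + a)*(-1/3) = 8 - a/3)
D = -4397/3 (D = -1475 + (8 - 1/3*(-4)) = -1475 + (8 + 4/3) = -1475 + 28/3 = -4397/3 ≈ -1465.7)
U - D = -3216 - 1*(-4397/3) = -3216 + 4397/3 = -5251/3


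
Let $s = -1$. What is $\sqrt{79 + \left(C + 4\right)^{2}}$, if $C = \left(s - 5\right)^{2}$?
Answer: $\sqrt{1679} \approx 40.976$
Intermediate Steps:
$C = 36$ ($C = \left(-1 - 5\right)^{2} = \left(-6\right)^{2} = 36$)
$\sqrt{79 + \left(C + 4\right)^{2}} = \sqrt{79 + \left(36 + 4\right)^{2}} = \sqrt{79 + 40^{2}} = \sqrt{79 + 1600} = \sqrt{1679}$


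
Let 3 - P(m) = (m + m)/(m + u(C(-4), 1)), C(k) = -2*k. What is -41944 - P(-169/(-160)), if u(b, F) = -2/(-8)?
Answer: -8766585/209 ≈ -41945.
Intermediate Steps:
u(b, F) = ¼ (u(b, F) = -2*(-⅛) = ¼)
P(m) = 3 - 2*m/(¼ + m) (P(m) = 3 - (m + m)/(m + ¼) = 3 - 2*m/(¼ + m))
-41944 - P(-169/(-160)) = -41944 - (3 + 4*(-169/(-160)))/(1 + 4*(-169/(-160))) = -41944 - (3 + 4*(-169*(-1/160)))/(1 + 4*(-169*(-1/160))) = -41944 - (3 + 4*(169/160))/(1 + 4*(169/160)) = -41944 - (3 + 169/40)/(1 + 169/40) = -41944 - 289/(209/40*40) = -41944 - 40*289/(209*40) = -41944 - 1*289/209 = -41944 - 289/209 = -8766585/209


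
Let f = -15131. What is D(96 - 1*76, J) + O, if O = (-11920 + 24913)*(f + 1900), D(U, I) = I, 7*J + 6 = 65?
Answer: -1203372622/7 ≈ -1.7191e+8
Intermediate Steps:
J = 59/7 (J = -6/7 + (⅐)*65 = -6/7 + 65/7 = 59/7 ≈ 8.4286)
O = -171910383 (O = (-11920 + 24913)*(-15131 + 1900) = 12993*(-13231) = -171910383)
D(96 - 1*76, J) + O = 59/7 - 171910383 = -1203372622/7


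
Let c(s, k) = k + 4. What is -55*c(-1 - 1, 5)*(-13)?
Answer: 6435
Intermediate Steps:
c(s, k) = 4 + k
-55*c(-1 - 1, 5)*(-13) = -55*(4 + 5)*(-13) = -55*9*(-13) = -11*45*(-13) = -495*(-13) = 6435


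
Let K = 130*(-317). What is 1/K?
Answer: -1/41210 ≈ -2.4266e-5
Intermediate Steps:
K = -41210
1/K = 1/(-41210) = -1/41210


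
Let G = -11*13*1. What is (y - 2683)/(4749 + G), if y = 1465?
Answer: -87/329 ≈ -0.26444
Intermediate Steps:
G = -143 (G = -143*1 = -143)
(y - 2683)/(4749 + G) = (1465 - 2683)/(4749 - 143) = -1218/4606 = -1218*1/4606 = -87/329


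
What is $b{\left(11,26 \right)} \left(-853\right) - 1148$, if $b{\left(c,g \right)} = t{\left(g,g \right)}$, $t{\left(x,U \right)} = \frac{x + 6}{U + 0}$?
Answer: $- \frac{28572}{13} \approx -2197.8$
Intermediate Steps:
$t{\left(x,U \right)} = \frac{6 + x}{U}$
$b{\left(c,g \right)} = \frac{6 + g}{g}$
$b{\left(11,26 \right)} \left(-853\right) - 1148 = \frac{6 + 26}{26} \left(-853\right) - 1148 = \frac{1}{26} \cdot 32 \left(-853\right) - 1148 = \frac{16}{13} \left(-853\right) - 1148 = - \frac{13648}{13} - 1148 = - \frac{28572}{13}$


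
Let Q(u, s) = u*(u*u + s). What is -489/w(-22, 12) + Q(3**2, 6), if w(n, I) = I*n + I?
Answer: 65935/84 ≈ 784.94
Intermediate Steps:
w(n, I) = I + I*n
Q(u, s) = u*(s + u**2) (Q(u, s) = u*(u**2 + s) = u*(s + u**2))
-489/w(-22, 12) + Q(3**2, 6) = -489*1/(12*(1 - 22)) + 3**2*(6 + (3**2)**2) = -489/(12*(-21)) + 9*(6 + 9**2) = -489/(-252) + 9*(6 + 81) = -489*(-1/252) + 9*87 = 163/84 + 783 = 65935/84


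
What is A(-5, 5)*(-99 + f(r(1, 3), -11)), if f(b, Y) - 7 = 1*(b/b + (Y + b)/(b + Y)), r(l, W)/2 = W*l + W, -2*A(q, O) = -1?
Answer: -45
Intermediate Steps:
A(q, O) = ½ (A(q, O) = -½*(-1) = ½)
r(l, W) = 2*W + 2*W*l (r(l, W) = 2*(W*l + W) = 2*(W + W*l) = 2*W + 2*W*l)
f(b, Y) = 9 (f(b, Y) = 7 + 1*(b/b + (Y + b)/(b + Y)) = 7 + 1*(1 + (Y + b)/(Y + b)) = 7 + 1*(1 + 1) = 7 + 1*2 = 7 + 2 = 9)
A(-5, 5)*(-99 + f(r(1, 3), -11)) = (-99 + 9)/2 = (½)*(-90) = -45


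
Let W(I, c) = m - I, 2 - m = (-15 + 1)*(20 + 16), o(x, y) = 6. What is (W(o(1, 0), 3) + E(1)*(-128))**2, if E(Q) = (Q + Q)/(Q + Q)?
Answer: 138384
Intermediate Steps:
E(Q) = 1 (E(Q) = (2*Q)/((2*Q)) = (2*Q)*(1/(2*Q)) = 1)
m = 506 (m = 2 - (-15 + 1)*(20 + 16) = 2 - (-14)*36 = 2 - 1*(-504) = 2 + 504 = 506)
W(I, c) = 506 - I
(W(o(1, 0), 3) + E(1)*(-128))**2 = ((506 - 1*6) + 1*(-128))**2 = ((506 - 6) - 128)**2 = (500 - 128)**2 = 372**2 = 138384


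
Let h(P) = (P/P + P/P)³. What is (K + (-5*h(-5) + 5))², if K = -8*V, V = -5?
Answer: 25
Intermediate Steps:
h(P) = 8 (h(P) = (1 + 1)³ = 2³ = 8)
K = 40 (K = -8*(-5) = 40)
(K + (-5*h(-5) + 5))² = (40 + (-5*8 + 5))² = (40 + (-40 + 5))² = (40 - 35)² = 5² = 25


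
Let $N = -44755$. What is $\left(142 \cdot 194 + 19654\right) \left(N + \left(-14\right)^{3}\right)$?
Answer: $-2242047798$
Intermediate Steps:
$\left(142 \cdot 194 + 19654\right) \left(N + \left(-14\right)^{3}\right) = \left(142 \cdot 194 + 19654\right) \left(-44755 + \left(-14\right)^{3}\right) = \left(27548 + 19654\right) \left(-44755 - 2744\right) = 47202 \left(-47499\right) = -2242047798$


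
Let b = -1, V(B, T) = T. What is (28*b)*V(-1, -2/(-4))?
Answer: -14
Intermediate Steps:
(28*b)*V(-1, -2/(-4)) = (28*(-1))*(-2/(-4)) = -(-56)*(-1)/4 = -28*½ = -14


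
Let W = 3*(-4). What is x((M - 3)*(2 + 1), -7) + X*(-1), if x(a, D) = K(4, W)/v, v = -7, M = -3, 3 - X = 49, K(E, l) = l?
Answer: 334/7 ≈ 47.714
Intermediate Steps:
W = -12
X = -46 (X = 3 - 1*49 = 3 - 49 = -46)
x(a, D) = 12/7 (x(a, D) = -12/(-7) = -12*(-⅐) = 12/7)
x((M - 3)*(2 + 1), -7) + X*(-1) = 12/7 - 46*(-1) = 12/7 + 46 = 334/7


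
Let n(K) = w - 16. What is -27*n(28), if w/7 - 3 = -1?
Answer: 54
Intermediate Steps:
w = 14 (w = 21 + 7*(-1) = 21 - 7 = 14)
n(K) = -2 (n(K) = 14 - 16 = -2)
-27*n(28) = -27*(-2) = 54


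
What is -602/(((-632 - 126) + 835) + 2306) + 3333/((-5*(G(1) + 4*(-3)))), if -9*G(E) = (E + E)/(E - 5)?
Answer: 142318552/2561725 ≈ 55.556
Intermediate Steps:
G(E) = -2*E/(9*(-5 + E)) (G(E) = -(E + E)/(9*(E - 5)) = -2*E/(9*(-5 + E)))
-602/(((-632 - 126) + 835) + 2306) + 3333/((-5*(G(1) + 4*(-3)))) = -602/(((-632 - 126) + 835) + 2306) + 3333/((-5*(-2*1/(-45 + 9*1) + 4*(-3)))) = -602/((-758 + 835) + 2306) + 3333/((-5*(-2*1/(-45 + 9) - 12))) = -602/(77 + 2306) + 3333/((-5*(-2*1/(-36) - 12))) = -602/2383 + 3333/((-5*(-2*1*(-1/36) - 12))) = -602*1/2383 + 3333/((-5*(1/18 - 12))) = -602/2383 + 3333/((-5*(-215/18))) = -602/2383 + 3333/(1075/18) = -602/2383 + 3333*(18/1075) = -602/2383 + 59994/1075 = 142318552/2561725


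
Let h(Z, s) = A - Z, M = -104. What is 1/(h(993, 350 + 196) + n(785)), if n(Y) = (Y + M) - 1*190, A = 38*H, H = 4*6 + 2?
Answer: 1/486 ≈ 0.0020576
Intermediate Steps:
H = 26 (H = 24 + 2 = 26)
A = 988 (A = 38*26 = 988)
h(Z, s) = 988 - Z
n(Y) = -294 + Y (n(Y) = (Y - 104) - 1*190 = (-104 + Y) - 190 = -294 + Y)
1/(h(993, 350 + 196) + n(785)) = 1/((988 - 1*993) + (-294 + 785)) = 1/((988 - 993) + 491) = 1/(-5 + 491) = 1/486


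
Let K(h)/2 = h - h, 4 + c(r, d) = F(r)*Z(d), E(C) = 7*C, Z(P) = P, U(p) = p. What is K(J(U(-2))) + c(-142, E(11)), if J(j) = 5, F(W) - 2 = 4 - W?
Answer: 11392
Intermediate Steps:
F(W) = 6 - W (F(W) = 2 + (4 - W) = 6 - W)
c(r, d) = -4 + d*(6 - r) (c(r, d) = -4 + (6 - r)*d = -4 + d*(6 - r))
K(h) = 0 (K(h) = 2*(h - h) = 2*0 = 0)
K(J(U(-2))) + c(-142, E(11)) = 0 + (-4 - 7*11*(-6 - 142)) = 0 + (-4 - 1*77*(-148)) = 0 + (-4 + 11396) = 0 + 11392 = 11392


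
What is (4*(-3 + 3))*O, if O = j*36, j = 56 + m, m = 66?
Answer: 0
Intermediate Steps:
j = 122 (j = 56 + 66 = 122)
O = 4392 (O = 122*36 = 4392)
(4*(-3 + 3))*O = (4*(-3 + 3))*4392 = (4*0)*4392 = 0*4392 = 0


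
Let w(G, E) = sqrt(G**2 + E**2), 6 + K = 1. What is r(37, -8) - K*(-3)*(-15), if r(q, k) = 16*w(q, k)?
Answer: 225 + 16*sqrt(1433) ≈ 830.68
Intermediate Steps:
K = -5 (K = -6 + 1 = -5)
w(G, E) = sqrt(E**2 + G**2)
r(q, k) = 16*sqrt(k**2 + q**2)
r(37, -8) - K*(-3)*(-15) = 16*sqrt((-8)**2 + 37**2) - (-5*(-3))*(-15) = 16*sqrt(64 + 1369) - 15*(-15) = 16*sqrt(1433) - 1*(-225) = 16*sqrt(1433) + 225 = 225 + 16*sqrt(1433)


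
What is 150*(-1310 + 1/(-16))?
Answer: -1572075/8 ≈ -1.9651e+5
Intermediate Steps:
150*(-1310 + 1/(-16)) = 150*(-1310 - 1/16) = 150*(-20961/16) = -1572075/8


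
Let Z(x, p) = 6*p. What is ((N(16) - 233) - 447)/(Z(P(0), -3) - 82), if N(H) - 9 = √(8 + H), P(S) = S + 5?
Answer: 671/100 - √6/50 ≈ 6.6610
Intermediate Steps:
P(S) = 5 + S
N(H) = 9 + √(8 + H)
((N(16) - 233) - 447)/(Z(P(0), -3) - 82) = (((9 + √(8 + 16)) - 233) - 447)/(6*(-3) - 82) = (((9 + √24) - 233) - 447)/(-18 - 82) = (((9 + 2*√6) - 233) - 447)/(-100) = ((-224 + 2*√6) - 447)*(-1/100) = (-671 + 2*√6)*(-1/100) = 671/100 - √6/50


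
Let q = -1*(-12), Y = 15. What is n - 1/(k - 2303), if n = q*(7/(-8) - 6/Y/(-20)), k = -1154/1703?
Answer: -2012497469/196158150 ≈ -10.260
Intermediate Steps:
k = -1154/1703 (k = -1154*1/1703 = -1154/1703 ≈ -0.67763)
q = 12
n = -513/50 (n = 12*(7/(-8) - 6/15/(-20)) = 12*(7*(-⅛) - 6*1/15*(-1/20)) = 12*(-7/8 - ⅖*(-1/20)) = 12*(-7/8 + 1/50) = 12*(-171/200) = -513/50 ≈ -10.260)
n - 1/(k - 2303) = -513/50 - 1/(-1154/1703 - 2303) = -513/50 - 1/(-3923163/1703) = -513/50 - 1*(-1703/3923163) = -513/50 + 1703/3923163 = -2012497469/196158150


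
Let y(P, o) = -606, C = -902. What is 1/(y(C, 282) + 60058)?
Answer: 1/59452 ≈ 1.6820e-5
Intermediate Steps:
1/(y(C, 282) + 60058) = 1/(-606 + 60058) = 1/59452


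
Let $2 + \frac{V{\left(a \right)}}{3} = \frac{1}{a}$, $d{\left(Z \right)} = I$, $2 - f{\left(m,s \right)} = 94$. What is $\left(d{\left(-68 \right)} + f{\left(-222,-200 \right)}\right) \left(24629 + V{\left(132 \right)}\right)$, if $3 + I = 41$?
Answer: $- \frac{29252151}{22} \approx -1.3296 \cdot 10^{6}$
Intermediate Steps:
$I = 38$ ($I = -3 + 41 = 38$)
$f{\left(m,s \right)} = -92$ ($f{\left(m,s \right)} = 2 - 94 = -92$)
$d{\left(Z \right)} = 38$
$V{\left(a \right)} = -6 + \frac{3}{a}$
$\left(d{\left(-68 \right)} + f{\left(-222,-200 \right)}\right) \left(24629 + V{\left(132 \right)}\right) = \left(38 - 92\right) \left(24629 - \left(6 - \frac{3}{132}\right)\right) = - 54 \left(24629 + \left(-6 + 3 \cdot \frac{1}{132}\right)\right) = - 54 \left(24629 + \left(-6 + \frac{1}{44}\right)\right) = - 54 \left(24629 - \frac{263}{44}\right) = \left(-54\right) \frac{1083413}{44} = - \frac{29252151}{22}$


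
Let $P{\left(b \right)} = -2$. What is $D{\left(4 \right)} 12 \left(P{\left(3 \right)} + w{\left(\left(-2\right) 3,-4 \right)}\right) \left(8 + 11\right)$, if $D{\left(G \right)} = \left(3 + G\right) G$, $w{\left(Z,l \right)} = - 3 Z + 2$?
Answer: $114912$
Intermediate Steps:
$w{\left(Z,l \right)} = 2 - 3 Z$
$D{\left(G \right)} = G \left(3 + G\right)$
$D{\left(4 \right)} 12 \left(P{\left(3 \right)} + w{\left(\left(-2\right) 3,-4 \right)}\right) \left(8 + 11\right) = 4 \left(3 + 4\right) 12 \left(-2 - \left(-2 + 3 \left(\left(-2\right) 3\right)\right)\right) \left(8 + 11\right) = 4 \cdot 7 \cdot 12 \left(-2 + \left(2 - -18\right)\right) 19 = 28 \cdot 12 \left(-2 + \left(2 + 18\right)\right) 19 = 336 \left(-2 + 20\right) 19 = 336 \cdot 18 \cdot 19 = 336 \cdot 342 = 114912$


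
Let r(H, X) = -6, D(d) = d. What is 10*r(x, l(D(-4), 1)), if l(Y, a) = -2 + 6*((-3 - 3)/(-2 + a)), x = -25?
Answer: -60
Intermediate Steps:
l(Y, a) = -2 - 36/(-2 + a) (l(Y, a) = -2 + 6*(-6/(-2 + a)) = -2 - 36/(-2 + a))
10*r(x, l(D(-4), 1)) = 10*(-6) = -60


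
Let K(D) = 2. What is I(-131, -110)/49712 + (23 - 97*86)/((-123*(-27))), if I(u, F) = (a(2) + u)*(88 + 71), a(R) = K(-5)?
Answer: -160557053/55031184 ≈ -2.9176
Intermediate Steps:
a(R) = 2
I(u, F) = 318 + 159*u (I(u, F) = (2 + u)*(88 + 71) = (2 + u)*159 = 318 + 159*u)
I(-131, -110)/49712 + (23 - 97*86)/((-123*(-27))) = (318 + 159*(-131))/49712 + (23 - 97*86)/((-123*(-27))) = (318 - 20829)*(1/49712) + (23 - 8342)/3321 = -20511*1/49712 - 8319*1/3321 = -20511/49712 - 2773/1107 = -160557053/55031184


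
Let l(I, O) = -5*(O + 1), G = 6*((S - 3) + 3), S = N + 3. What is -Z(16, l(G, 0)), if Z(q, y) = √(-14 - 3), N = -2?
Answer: -I*√17 ≈ -4.1231*I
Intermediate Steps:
S = 1 (S = -2 + 3 = 1)
G = 6 (G = 6*((1 - 3) + 3) = 6*(-2 + 3) = 6*1 = 6)
l(I, O) = -5 - 5*O (l(I, O) = -5*(1 + O) = -5 - 5*O)
Z(q, y) = I*√17 (Z(q, y) = √(-17) = I*√17)
-Z(16, l(G, 0)) = -I*√17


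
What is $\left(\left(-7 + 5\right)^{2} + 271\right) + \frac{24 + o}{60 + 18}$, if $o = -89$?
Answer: $\frac{1645}{6} \approx 274.17$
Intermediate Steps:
$\left(\left(-7 + 5\right)^{2} + 271\right) + \frac{24 + o}{60 + 18} = \left(\left(-7 + 5\right)^{2} + 271\right) + \frac{24 - 89}{60 + 18} = \left(\left(-2\right)^{2} + 271\right) - \frac{65}{78} = \left(4 + 271\right) - \frac{5}{6} = 275 - \frac{5}{6} = \frac{1645}{6}$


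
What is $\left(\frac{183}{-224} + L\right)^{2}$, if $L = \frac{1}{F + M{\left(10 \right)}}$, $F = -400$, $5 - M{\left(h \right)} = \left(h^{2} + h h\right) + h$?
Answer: $\frac{12307461721}{18365670400} \approx 0.67013$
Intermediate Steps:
$M{\left(h \right)} = 5 - h - 2 h^{2}$ ($M{\left(h \right)} = 5 - \left(\left(h^{2} + h h\right) + h\right) = 5 - \left(\left(h^{2} + h^{2}\right) + h\right) = 5 - \left(2 h^{2} + h\right) = 5 - \left(h + 2 h^{2}\right) = 5 - h - 2 h^{2}$)
$L = - \frac{1}{605}$ ($L = \frac{1}{-400 - \left(5 + 200\right)} = \frac{1}{-400 - 205} = \frac{1}{-605} = - \frac{1}{605} \approx -0.0016529$)
$\left(\frac{183}{-224} + L\right)^{2} = \left(\frac{183}{-224} - \frac{1}{605}\right)^{2} = \left(183 \left(- \frac{1}{224}\right) - \frac{1}{605}\right)^{2} = \left(- \frac{183}{224} - \frac{1}{605}\right)^{2} = \left(- \frac{110939}{135520}\right)^{2} = \frac{12307461721}{18365670400}$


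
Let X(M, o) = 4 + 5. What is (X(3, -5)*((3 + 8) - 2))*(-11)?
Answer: -891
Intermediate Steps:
X(M, o) = 9
(X(3, -5)*((3 + 8) - 2))*(-11) = (9*((3 + 8) - 2))*(-11) = (9*(11 - 2))*(-11) = (9*9)*(-11) = 81*(-11) = -891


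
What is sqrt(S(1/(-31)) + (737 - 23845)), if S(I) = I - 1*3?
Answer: I*sqrt(22209702)/31 ≈ 152.02*I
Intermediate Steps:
S(I) = -3 + I (S(I) = I - 3 = -3 + I)
sqrt(S(1/(-31)) + (737 - 23845)) = sqrt((-3 + 1/(-31)) + (737 - 23845)) = sqrt((-3 - 1/31) - 23108) = sqrt(-94/31 - 23108) = sqrt(-716442/31) = I*sqrt(22209702)/31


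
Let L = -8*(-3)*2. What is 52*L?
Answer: 2496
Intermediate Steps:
L = 48 (L = 24*2 = 48)
52*L = 52*48 = 2496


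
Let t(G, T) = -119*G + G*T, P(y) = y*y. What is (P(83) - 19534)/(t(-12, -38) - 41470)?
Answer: 12645/39586 ≈ 0.31943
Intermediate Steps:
P(y) = y²
(P(83) - 19534)/(t(-12, -38) - 41470) = (83² - 19534)/(-12*(-119 - 38) - 41470) = (6889 - 19534)/(-12*(-157) - 41470) = -12645/(1884 - 41470) = -12645/(-39586) = -12645*(-1/39586) = 12645/39586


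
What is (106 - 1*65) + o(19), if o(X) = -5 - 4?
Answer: 32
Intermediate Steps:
o(X) = -9
(106 - 1*65) + o(19) = (106 - 1*65) - 9 = (106 - 65) - 9 = 41 - 9 = 32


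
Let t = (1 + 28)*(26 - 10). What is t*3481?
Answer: 1615184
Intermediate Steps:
t = 464 (t = 29*16 = 464)
t*3481 = 464*3481 = 1615184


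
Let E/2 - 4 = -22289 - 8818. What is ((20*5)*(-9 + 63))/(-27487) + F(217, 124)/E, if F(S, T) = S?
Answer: -341877079/1709856322 ≈ -0.19994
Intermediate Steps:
E = -62206 (E = 8 + 2*(-22289 - 8818) = 8 + 2*(-31107) = 8 - 62214 = -62206)
((20*5)*(-9 + 63))/(-27487) + F(217, 124)/E = ((20*5)*(-9 + 63))/(-27487) + 217/(-62206) = (100*54)*(-1/27487) + 217*(-1/62206) = 5400*(-1/27487) - 217/62206 = -5400/27487 - 217/62206 = -341877079/1709856322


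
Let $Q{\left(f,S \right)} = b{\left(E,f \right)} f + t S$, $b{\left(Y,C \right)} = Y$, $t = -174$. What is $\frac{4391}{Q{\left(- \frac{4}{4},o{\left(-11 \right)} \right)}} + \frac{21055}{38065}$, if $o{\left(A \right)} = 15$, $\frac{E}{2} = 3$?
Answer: $- \frac{22412707}{19915608} \approx -1.1254$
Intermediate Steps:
$E = 6$ ($E = 2 \cdot 3 = 6$)
$Q{\left(f,S \right)} = - 174 S + 6 f$ ($Q{\left(f,S \right)} = 6 f - 174 S = - 174 S + 6 f$)
$\frac{4391}{Q{\left(- \frac{4}{4},o{\left(-11 \right)} \right)}} + \frac{21055}{38065} = \frac{4391}{\left(-174\right) 15 + 6 \left(- \frac{4}{4}\right)} + \frac{21055}{38065} = \frac{4391}{-2610 + 6 \left(\left(-4\right) \frac{1}{4}\right)} + 21055 \cdot \frac{1}{38065} = \frac{4391}{-2610 + 6 \left(-1\right)} + \frac{4211}{7613} = \frac{4391}{-2610 - 6} + \frac{4211}{7613} = \frac{4391}{-2616} + \frac{4211}{7613} = 4391 \left(- \frac{1}{2616}\right) + \frac{4211}{7613} = - \frac{4391}{2616} + \frac{4211}{7613} = - \frac{22412707}{19915608}$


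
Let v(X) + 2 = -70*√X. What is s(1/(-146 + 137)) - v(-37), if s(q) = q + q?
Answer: 16/9 + 70*I*√37 ≈ 1.7778 + 425.79*I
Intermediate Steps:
v(X) = -2 - 70*√X
s(q) = 2*q
s(1/(-146 + 137)) - v(-37) = 2/(-146 + 137) - (-2 - 70*I*√37) = 2/(-9) - (-2 - 70*I*√37) = 2*(-⅑) - (-2 - 70*I*√37) = -2/9 + (2 + 70*I*√37) = 16/9 + 70*I*√37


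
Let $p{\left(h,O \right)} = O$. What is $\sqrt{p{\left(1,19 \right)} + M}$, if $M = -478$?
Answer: $3 i \sqrt{51} \approx 21.424 i$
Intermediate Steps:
$\sqrt{p{\left(1,19 \right)} + M} = \sqrt{19 - 478} = \sqrt{-459} = 3 i \sqrt{51}$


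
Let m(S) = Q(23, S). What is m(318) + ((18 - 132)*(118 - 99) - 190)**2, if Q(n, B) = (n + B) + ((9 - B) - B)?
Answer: 5550450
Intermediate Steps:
Q(n, B) = 9 + n - B (Q(n, B) = (B + n) + (9 - 2*B) = 9 + n - B)
m(S) = 32 - S (m(S) = 9 + 23 - S = 32 - S)
m(318) + ((18 - 132)*(118 - 99) - 190)**2 = (32 - 1*318) + ((18 - 132)*(118 - 99) - 190)**2 = (32 - 318) + (-114*19 - 190)**2 = -286 + (-2166 - 190)**2 = -286 + (-2356)**2 = -286 + 5550736 = 5550450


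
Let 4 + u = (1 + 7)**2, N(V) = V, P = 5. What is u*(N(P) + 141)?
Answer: 8760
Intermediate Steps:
u = 60 (u = -4 + (1 + 7)**2 = -4 + 8**2 = -4 + 64 = 60)
u*(N(P) + 141) = 60*(5 + 141) = 60*146 = 8760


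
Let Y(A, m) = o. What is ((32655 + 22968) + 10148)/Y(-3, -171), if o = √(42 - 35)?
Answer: 65771*√7/7 ≈ 24859.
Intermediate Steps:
o = √7 ≈ 2.6458
Y(A, m) = √7
((32655 + 22968) + 10148)/Y(-3, -171) = ((32655 + 22968) + 10148)/(√7) = (55623 + 10148)*(√7/7) = 65771*(√7/7) = 65771*√7/7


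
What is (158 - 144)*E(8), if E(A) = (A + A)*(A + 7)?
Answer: 3360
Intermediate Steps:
E(A) = 2*A*(7 + A) (E(A) = (2*A)*(7 + A) = 2*A*(7 + A))
(158 - 144)*E(8) = (158 - 144)*(2*8*(7 + 8)) = 14*(2*8*15) = 14*240 = 3360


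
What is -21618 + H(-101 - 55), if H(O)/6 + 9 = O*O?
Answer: 124344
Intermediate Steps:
H(O) = -54 + 6*O² (H(O) = -54 + 6*(O*O) = -54 + 6*O²)
-21618 + H(-101 - 55) = -21618 + (-54 + 6*(-101 - 55)²) = -21618 + (-54 + 6*(-156)²) = -21618 + (-54 + 6*24336) = -21618 + (-54 + 146016) = -21618 + 145962 = 124344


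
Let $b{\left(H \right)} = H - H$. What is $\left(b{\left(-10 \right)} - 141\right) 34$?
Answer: $-4794$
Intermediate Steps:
$b{\left(H \right)} = 0$
$\left(b{\left(-10 \right)} - 141\right) 34 = \left(0 - 141\right) 34 = \left(-141\right) 34 = -4794$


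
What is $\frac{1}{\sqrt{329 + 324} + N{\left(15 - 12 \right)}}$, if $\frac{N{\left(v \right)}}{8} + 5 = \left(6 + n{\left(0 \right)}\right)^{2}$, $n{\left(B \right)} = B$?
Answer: $\frac{248}{60851} - \frac{\sqrt{653}}{60851} \approx 0.0036556$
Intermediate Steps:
$N{\left(v \right)} = 248$ ($N{\left(v \right)} = -40 + 8 \left(6 + 0\right)^{2} = -40 + 8 \cdot 6^{2} = -40 + 8 \cdot 36 = -40 + 288 = 248$)
$\frac{1}{\sqrt{329 + 324} + N{\left(15 - 12 \right)}} = \frac{1}{\sqrt{329 + 324} + 248} = \frac{1}{\sqrt{653} + 248} = \frac{1}{248 + \sqrt{653}}$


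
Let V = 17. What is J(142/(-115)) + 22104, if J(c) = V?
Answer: 22121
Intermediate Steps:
J(c) = 17
J(142/(-115)) + 22104 = 17 + 22104 = 22121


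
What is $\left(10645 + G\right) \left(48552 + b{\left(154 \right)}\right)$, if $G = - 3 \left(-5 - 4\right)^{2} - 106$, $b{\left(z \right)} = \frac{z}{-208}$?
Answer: $499883769$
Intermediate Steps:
$b{\left(z \right)} = - \frac{z}{208}$ ($b{\left(z \right)} = z \left(- \frac{1}{208}\right) = - \frac{z}{208}$)
$G = -349$ ($G = - 3 \left(-9\right)^{2} - 106 = \left(-3\right) 81 - 106 = -243 - 106 = -349$)
$\left(10645 + G\right) \left(48552 + b{\left(154 \right)}\right) = \left(10645 - 349\right) \left(48552 - \frac{77}{104}\right) = 10296 \left(48552 - \frac{77}{104}\right) = 10296 \cdot \frac{5049331}{104} = 499883769$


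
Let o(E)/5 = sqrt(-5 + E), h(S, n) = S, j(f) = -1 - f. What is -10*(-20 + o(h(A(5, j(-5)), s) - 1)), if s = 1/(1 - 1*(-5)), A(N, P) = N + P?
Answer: 200 - 50*sqrt(3) ≈ 113.40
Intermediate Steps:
s = 1/6 (s = 1/(1 + 5) = 1/6 ≈ 0.16667)
o(E) = 5*sqrt(-5 + E)
-10*(-20 + o(h(A(5, j(-5)), s) - 1)) = -10*(-20 + 5*sqrt(-5 + ((5 + (-1 - 1*(-5))) - 1))) = -10*(-20 + 5*sqrt(-5 + ((5 + (-1 + 5)) - 1))) = -10*(-20 + 5*sqrt(-5 + ((5 + 4) - 1))) = -10*(-20 + 5*sqrt(-5 + (9 - 1))) = -10*(-20 + 5*sqrt(-5 + 8)) = -10*(-20 + 5*sqrt(3)) = 200 - 50*sqrt(3)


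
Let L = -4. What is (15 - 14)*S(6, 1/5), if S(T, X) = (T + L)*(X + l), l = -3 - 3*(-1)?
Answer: ⅖ ≈ 0.40000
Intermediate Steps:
l = 0 (l = -3 + 3 = 0)
S(T, X) = X*(-4 + T) (S(T, X) = (T - 4)*(X + 0) = (-4 + T)*X = X*(-4 + T))
(15 - 14)*S(6, 1/5) = (15 - 14)*((-4 + 6)/5) = 1*((⅕)*2) = 1*(⅖) = ⅖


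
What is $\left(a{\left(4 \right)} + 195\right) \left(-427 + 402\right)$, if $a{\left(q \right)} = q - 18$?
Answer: $-4525$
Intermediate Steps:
$a{\left(q \right)} = -18 + q$
$\left(a{\left(4 \right)} + 195\right) \left(-427 + 402\right) = \left(\left(-18 + 4\right) + 195\right) \left(-427 + 402\right) = \left(-14 + 195\right) \left(-25\right) = 181 \left(-25\right) = -4525$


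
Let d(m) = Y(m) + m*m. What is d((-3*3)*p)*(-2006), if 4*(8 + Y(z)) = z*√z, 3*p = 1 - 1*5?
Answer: -272816 - 12036*√3 ≈ -2.9366e+5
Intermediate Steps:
p = -4/3 (p = (1 - 1*5)/3 = (1 - 5)/3 = (⅓)*(-4) = -4/3 ≈ -1.3333)
Y(z) = -8 + z^(3/2)/4 (Y(z) = -8 + (z*√z)/4 = -8 + z^(3/2)/4)
d(m) = -8 + m² + m^(3/2)/4 (d(m) = (-8 + m^(3/2)/4) + m*m = (-8 + m^(3/2)/4) + m² = -8 + m² + m^(3/2)/4)
d((-3*3)*p)*(-2006) = (-8 + (-3*3*(-4/3))² + (-3*3*(-4/3))^(3/2)/4)*(-2006) = (-8 + (-9*(-4/3))² + (-9*(-4/3))^(3/2)/4)*(-2006) = (-8 + 12² + 12^(3/2)/4)*(-2006) = (-8 + 144 + (24*√3)/4)*(-2006) = (-8 + 144 + 6*√3)*(-2006) = (136 + 6*√3)*(-2006) = -272816 - 12036*√3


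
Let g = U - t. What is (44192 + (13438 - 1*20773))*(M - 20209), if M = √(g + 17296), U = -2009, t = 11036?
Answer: -744843113 + 36857*√4251 ≈ -7.4244e+8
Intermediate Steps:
g = -13045 (g = -2009 - 1*11036 = -2009 - 11036 = -13045)
M = √4251 (M = √(-13045 + 17296) = √4251 ≈ 65.200)
(44192 + (13438 - 1*20773))*(M - 20209) = (44192 + (13438 - 1*20773))*(√4251 - 20209) = (44192 + (13438 - 20773))*(-20209 + √4251) = (44192 - 7335)*(-20209 + √4251) = 36857*(-20209 + √4251) = -744843113 + 36857*√4251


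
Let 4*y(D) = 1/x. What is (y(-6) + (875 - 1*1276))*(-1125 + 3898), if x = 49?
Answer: -217943935/196 ≈ -1.1120e+6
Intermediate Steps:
y(D) = 1/196 (y(D) = (¼)/49 = (¼)*(1/49) = 1/196)
(y(-6) + (875 - 1*1276))*(-1125 + 3898) = (1/196 + (875 - 1*1276))*(-1125 + 3898) = (1/196 + (875 - 1276))*2773 = (1/196 - 401)*2773 = -78595/196*2773 = -217943935/196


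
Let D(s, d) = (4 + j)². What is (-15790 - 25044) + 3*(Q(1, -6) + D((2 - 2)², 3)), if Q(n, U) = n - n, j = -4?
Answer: -40834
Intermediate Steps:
Q(n, U) = 0
D(s, d) = 0 (D(s, d) = (4 - 4)² = 0² = 0)
(-15790 - 25044) + 3*(Q(1, -6) + D((2 - 2)², 3)) = (-15790 - 25044) + 3*(0 + 0) = -40834 + 3*0 = -40834 + 0 = -40834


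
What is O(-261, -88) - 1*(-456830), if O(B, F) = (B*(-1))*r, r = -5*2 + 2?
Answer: 454742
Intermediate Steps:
r = -8 (r = -10 + 2 = -8)
O(B, F) = 8*B (O(B, F) = (B*(-1))*(-8) = -B*(-8) = 8*B)
O(-261, -88) - 1*(-456830) = 8*(-261) - 1*(-456830) = -2088 + 456830 = 454742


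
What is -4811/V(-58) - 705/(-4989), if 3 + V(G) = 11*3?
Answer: -7993643/49890 ≈ -160.23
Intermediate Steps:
V(G) = 30 (V(G) = -3 + 11*3 = -3 + 33 = 30)
-4811/V(-58) - 705/(-4989) = -4811/30 - 705/(-4989) = -4811*1/30 - 705*(-1/4989) = -4811/30 + 235/1663 = -7993643/49890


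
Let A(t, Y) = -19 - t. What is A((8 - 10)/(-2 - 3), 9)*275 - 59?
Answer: -5394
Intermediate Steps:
A((8 - 10)/(-2 - 3), 9)*275 - 59 = (-19 - (8 - 10)/(-2 - 3))*275 - 59 = (-19 - (-2)/(-5))*275 - 59 = (-19 - (-2)*(-1)/5)*275 - 59 = (-19 - 1*⅖)*275 - 59 = (-19 - ⅖)*275 - 59 = -97/5*275 - 59 = -5335 - 59 = -5394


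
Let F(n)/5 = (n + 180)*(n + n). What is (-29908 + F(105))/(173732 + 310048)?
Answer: 134671/241890 ≈ 0.55674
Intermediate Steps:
F(n) = 10*n*(180 + n) (F(n) = 5*((n + 180)*(n + n)) = 5*((180 + n)*(2*n)) = 5*(2*n*(180 + n)) = 10*n*(180 + n))
(-29908 + F(105))/(173732 + 310048) = (-29908 + 10*105*(180 + 105))/(173732 + 310048) = (-29908 + 10*105*285)/483780 = (-29908 + 299250)*(1/483780) = 269342*(1/483780) = 134671/241890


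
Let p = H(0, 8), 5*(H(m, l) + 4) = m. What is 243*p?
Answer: -972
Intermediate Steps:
H(m, l) = -4 + m/5
p = -4 (p = -4 + (⅕)*0 = -4 + 0 = -4)
243*p = 243*(-4) = -972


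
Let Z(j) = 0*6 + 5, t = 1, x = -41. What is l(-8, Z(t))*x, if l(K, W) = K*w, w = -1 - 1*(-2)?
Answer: 328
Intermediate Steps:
w = 1 (w = -1 + 2 = 1)
Z(j) = 5 (Z(j) = 0 + 5 = 5)
l(K, W) = K (l(K, W) = K*1 = K)
l(-8, Z(t))*x = -8*(-41) = 328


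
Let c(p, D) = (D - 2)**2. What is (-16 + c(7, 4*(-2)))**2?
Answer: 7056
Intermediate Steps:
c(p, D) = (-2 + D)**2
(-16 + c(7, 4*(-2)))**2 = (-16 + (-2 + 4*(-2))**2)**2 = (-16 + (-2 - 8)**2)**2 = (-16 + (-10)**2)**2 = (-16 + 100)**2 = 84**2 = 7056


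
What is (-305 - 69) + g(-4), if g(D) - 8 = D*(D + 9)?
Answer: -386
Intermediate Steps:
g(D) = 8 + D*(9 + D) (g(D) = 8 + D*(D + 9) = 8 + D*(9 + D))
(-305 - 69) + g(-4) = (-305 - 69) + (8 + (-4)² + 9*(-4)) = -374 + (8 + 16 - 36) = -374 - 12 = -386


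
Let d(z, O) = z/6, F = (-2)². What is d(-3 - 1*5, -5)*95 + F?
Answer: -368/3 ≈ -122.67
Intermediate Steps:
F = 4
d(z, O) = z/6 (d(z, O) = z*(⅙) = z/6)
d(-3 - 1*5, -5)*95 + F = ((-3 - 1*5)/6)*95 + 4 = ((-3 - 5)/6)*95 + 4 = ((⅙)*(-8))*95 + 4 = -4/3*95 + 4 = -380/3 + 4 = -368/3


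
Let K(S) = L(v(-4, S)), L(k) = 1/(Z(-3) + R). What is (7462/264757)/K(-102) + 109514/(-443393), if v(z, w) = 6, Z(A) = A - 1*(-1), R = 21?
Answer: 33868774656/117391400501 ≈ 0.28851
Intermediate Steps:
Z(A) = 1 + A (Z(A) = A + 1 = 1 + A)
L(k) = 1/19 (L(k) = 1/((1 - 3) + 21) = 1/(-2 + 21) = 1/19)
K(S) = 1/19
(7462/264757)/K(-102) + 109514/(-443393) = (7462/264757)/(1/19) + 109514/(-443393) = (7462*(1/264757))*19 + 109514*(-1/443393) = (7462/264757)*19 - 109514/443393 = 141778/264757 - 109514/443393 = 33868774656/117391400501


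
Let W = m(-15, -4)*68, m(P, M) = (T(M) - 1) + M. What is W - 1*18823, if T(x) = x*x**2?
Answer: -23515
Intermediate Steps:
T(x) = x**3
m(P, M) = -1 + M + M**3 (m(P, M) = (M**3 - 1) + M = (-1 + M**3) + M = -1 + M + M**3)
W = -4692 (W = (-1 - 4 + (-4)**3)*68 = (-1 - 4 - 64)*68 = -69*68 = -4692)
W - 1*18823 = -4692 - 1*18823 = -4692 - 18823 = -23515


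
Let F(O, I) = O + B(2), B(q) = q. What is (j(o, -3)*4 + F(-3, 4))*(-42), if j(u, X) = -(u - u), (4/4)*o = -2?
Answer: 42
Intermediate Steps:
o = -2
F(O, I) = 2 + O (F(O, I) = O + 2 = 2 + O)
j(u, X) = 0 (j(u, X) = -1*0 = 0)
(j(o, -3)*4 + F(-3, 4))*(-42) = (0*4 + (2 - 3))*(-42) = (0 - 1)*(-42) = -1*(-42) = 42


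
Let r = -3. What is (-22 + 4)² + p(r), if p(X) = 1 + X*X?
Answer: 334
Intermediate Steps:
p(X) = 1 + X²
(-22 + 4)² + p(r) = (-22 + 4)² + (1 + (-3)²) = (-18)² + (1 + 9) = 324 + 10 = 334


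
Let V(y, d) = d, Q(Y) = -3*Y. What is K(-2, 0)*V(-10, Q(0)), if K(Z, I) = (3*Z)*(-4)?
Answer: 0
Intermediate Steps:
K(Z, I) = -12*Z
K(-2, 0)*V(-10, Q(0)) = (-12*(-2))*(-3*0) = 24*0 = 0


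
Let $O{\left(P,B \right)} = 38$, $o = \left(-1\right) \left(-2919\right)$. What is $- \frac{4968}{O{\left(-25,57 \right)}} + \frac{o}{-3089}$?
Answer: $- \frac{7728537}{58691} \approx -131.68$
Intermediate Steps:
$o = 2919$
$- \frac{4968}{O{\left(-25,57 \right)}} + \frac{o}{-3089} = - \frac{4968}{38} + \frac{2919}{-3089} = \left(-4968\right) \frac{1}{38} + 2919 \left(- \frac{1}{3089}\right) = - \frac{2484}{19} - \frac{2919}{3089} = - \frac{7728537}{58691}$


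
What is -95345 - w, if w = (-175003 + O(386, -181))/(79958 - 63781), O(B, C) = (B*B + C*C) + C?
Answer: -220343234/2311 ≈ -95345.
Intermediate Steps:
O(B, C) = C + B**2 + C**2 (O(B, C) = (B**2 + C**2) + C = C + B**2 + C**2)
w = 939/2311 (w = (-175003 + (-181 + 386**2 + (-181)**2))/(79958 - 63781) = (-175003 + (-181 + 148996 + 32761))/16177 = (-175003 + 181576)*(1/16177) = 6573*(1/16177) = 939/2311 ≈ 0.40632)
-95345 - w = -95345 - 1*939/2311 = -95345 - 939/2311 = -220343234/2311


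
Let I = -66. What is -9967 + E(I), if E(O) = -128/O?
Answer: -328847/33 ≈ -9965.1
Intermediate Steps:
-9967 + E(I) = -9967 - 128/(-66) = -9967 - 128*(-1/66) = -9967 + 64/33 = -328847/33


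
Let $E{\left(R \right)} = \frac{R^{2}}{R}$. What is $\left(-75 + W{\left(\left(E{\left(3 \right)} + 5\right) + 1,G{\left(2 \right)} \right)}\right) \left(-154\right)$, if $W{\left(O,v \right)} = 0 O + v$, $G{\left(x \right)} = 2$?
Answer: $11242$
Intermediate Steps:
$E{\left(R \right)} = R$
$W{\left(O,v \right)} = v$ ($W{\left(O,v \right)} = 0 + v = v$)
$\left(-75 + W{\left(\left(E{\left(3 \right)} + 5\right) + 1,G{\left(2 \right)} \right)}\right) \left(-154\right) = \left(-75 + 2\right) \left(-154\right) = \left(-73\right) \left(-154\right) = 11242$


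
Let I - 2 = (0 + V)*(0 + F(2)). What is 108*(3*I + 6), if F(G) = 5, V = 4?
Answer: 7776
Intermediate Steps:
I = 22 (I = 2 + (0 + 4)*(0 + 5) = 2 + 4*5 = 2 + 20 = 22)
108*(3*I + 6) = 108*(3*22 + 6) = 108*(66 + 6) = 108*72 = 7776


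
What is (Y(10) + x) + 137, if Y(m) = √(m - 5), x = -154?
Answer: -17 + √5 ≈ -14.764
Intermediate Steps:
Y(m) = √(-5 + m)
(Y(10) + x) + 137 = (√(-5 + 10) - 154) + 137 = (√5 - 154) + 137 = (-154 + √5) + 137 = -17 + √5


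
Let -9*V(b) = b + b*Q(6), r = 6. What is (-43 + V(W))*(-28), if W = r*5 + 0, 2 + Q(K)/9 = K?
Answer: 13972/3 ≈ 4657.3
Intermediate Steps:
Q(K) = -18 + 9*K
W = 30 (W = 6*5 + 0 = 30 + 0 = 30)
V(b) = -37*b/9 (V(b) = -(b + b*(-18 + 9*6))/9 = -(b + b*(-18 + 54))/9 = -(b + b*36)/9 = -(b + 36*b)/9 = -37*b/9)
(-43 + V(W))*(-28) = (-43 - 37/9*30)*(-28) = (-43 - 370/3)*(-28) = -499/3*(-28) = 13972/3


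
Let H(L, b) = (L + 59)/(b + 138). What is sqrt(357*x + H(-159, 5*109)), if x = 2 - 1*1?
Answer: sqrt(166468273)/683 ≈ 18.891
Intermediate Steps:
x = 1 (x = 2 - 1 = 1)
H(L, b) = (59 + L)/(138 + b)
sqrt(357*x + H(-159, 5*109)) = sqrt(357*1 + (59 - 159)/(138 + 5*109)) = sqrt(357 - 100/(138 + 545)) = sqrt(357 - 100/683) = sqrt(243731/683) = sqrt(166468273)/683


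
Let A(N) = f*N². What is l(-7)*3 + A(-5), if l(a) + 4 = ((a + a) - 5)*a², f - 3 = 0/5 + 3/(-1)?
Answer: -2805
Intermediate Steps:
f = 0 (f = 3 + (0/5 + 3/(-1)) = 3 + (0*(⅕) + 3*(-1)) = 3 + (0 - 3) = 3 - 3 = 0)
l(a) = -4 + a²*(-5 + 2*a) (l(a) = -4 + ((a + a) - 5)*a² = -4 + (2*a - 5)*a² = -4 + (-5 + 2*a)*a² = -4 + a²*(-5 + 2*a))
A(N) = 0 (A(N) = 0*N² = 0)
l(-7)*3 + A(-5) = (-4 - 5*(-7)² + 2*(-7)³)*3 + 0 = (-4 - 5*49 + 2*(-343))*3 + 0 = (-4 - 245 - 686)*3 + 0 = -935*3 + 0 = -2805 + 0 = -2805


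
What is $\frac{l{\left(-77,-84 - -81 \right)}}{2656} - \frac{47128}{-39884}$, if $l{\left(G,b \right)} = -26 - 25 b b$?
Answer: $\frac{28790271}{26482976} \approx 1.0871$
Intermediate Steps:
$l{\left(G,b \right)} = -26 - 25 b^{2}$
$\frac{l{\left(-77,-84 - -81 \right)}}{2656} - \frac{47128}{-39884} = \frac{-26 - 25 \left(-84 - -81\right)^{2}}{2656} - \frac{47128}{-39884} = \left(-26 - 25 \left(-84 + 81\right)^{2}\right) \frac{1}{2656} - - \frac{11782}{9971} = \left(-26 - 25 \left(-3\right)^{2}\right) \frac{1}{2656} + \frac{11782}{9971} = \left(-26 - 225\right) \frac{1}{2656} + \frac{11782}{9971} = \left(-251\right) \frac{1}{2656} + \frac{11782}{9971} = - \frac{251}{2656} + \frac{11782}{9971} = \frac{28790271}{26482976}$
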